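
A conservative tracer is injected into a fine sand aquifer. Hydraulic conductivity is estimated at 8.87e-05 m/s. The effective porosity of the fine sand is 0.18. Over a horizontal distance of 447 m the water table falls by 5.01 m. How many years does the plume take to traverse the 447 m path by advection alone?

2.56

Convert K: 8.87e-05 m/s × 86400 = 7.664 m/day.
Hydraulic gradient i = Δh / L = 5.01 / 447 = 0.01121.
Darcy flux q = K · i = 7.664 × 0.01121 = 0.08589 m/day.
Seepage velocity v = q / n_e = 0.08589 / 0.18 = 0.4772 m/day.
Travel time t = L / v = 447 / 0.4772 = 936.7 days = 2.565 years.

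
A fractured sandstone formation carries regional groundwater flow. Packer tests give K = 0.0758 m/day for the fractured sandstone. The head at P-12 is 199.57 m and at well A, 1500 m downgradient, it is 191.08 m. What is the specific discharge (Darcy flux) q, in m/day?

0.000429

Hydraulic gradient i = (199.57 − 191.08) / 1500 = 8.49 / 1500 = 0.005660.
Specific discharge q = K · i = 0.07580 × 0.005660 = 0.0004290 m/day.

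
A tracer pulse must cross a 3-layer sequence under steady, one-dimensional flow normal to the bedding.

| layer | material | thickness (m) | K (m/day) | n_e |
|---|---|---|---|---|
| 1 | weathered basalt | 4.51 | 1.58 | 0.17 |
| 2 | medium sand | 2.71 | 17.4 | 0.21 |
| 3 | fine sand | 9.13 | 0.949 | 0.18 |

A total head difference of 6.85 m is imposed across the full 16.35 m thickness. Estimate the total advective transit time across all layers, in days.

With flow normal to the layers, continuity requires the same specific discharge q through every layer.
Σ(b_i/K_i) = 4.51/1.58 + 2.71/17.4 + 9.13/0.949 = 12.63 d.
q = Δh / Σ(b_i/K_i) = 6.85 / 12.63 = 0.5423 m/day.
In each layer the seepage velocity is v_i = q/n_i, so the layer transit time is t_i = b_i·n_i / q:
  layer 1 (weathered basalt): t_1 = 4.51 × 0.17 / 0.5423 = 1.414 d
  layer 2 (medium sand): t_2 = 2.71 × 0.21 / 0.5423 = 1.049 d
  layer 3 (fine sand): t_3 = 9.13 × 0.18 / 0.5423 = 3.030 d
Total t = Σ t_i = 5.493 days.

5.49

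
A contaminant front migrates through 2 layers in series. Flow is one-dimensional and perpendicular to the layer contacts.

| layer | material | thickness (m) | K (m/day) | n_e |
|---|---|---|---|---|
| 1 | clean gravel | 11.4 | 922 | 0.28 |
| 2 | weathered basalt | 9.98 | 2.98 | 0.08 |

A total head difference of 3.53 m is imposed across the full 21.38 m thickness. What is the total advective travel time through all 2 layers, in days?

3.80

With flow normal to the layers, continuity requires the same specific discharge q through every layer.
Σ(b_i/K_i) = 11.4/922 + 9.98/2.98 = 3.361 d.
q = Δh / Σ(b_i/K_i) = 3.53 / 3.361 = 1.050 m/day.
In each layer the seepage velocity is v_i = q/n_i, so the layer transit time is t_i = b_i·n_i / q:
  layer 1 (clean gravel): t_1 = 11.4 × 0.28 / 1.050 = 3.040 d
  layer 2 (weathered basalt): t_2 = 9.98 × 0.08 / 1.050 = 0.7603 d
Total t = Σ t_i = 3.800 days.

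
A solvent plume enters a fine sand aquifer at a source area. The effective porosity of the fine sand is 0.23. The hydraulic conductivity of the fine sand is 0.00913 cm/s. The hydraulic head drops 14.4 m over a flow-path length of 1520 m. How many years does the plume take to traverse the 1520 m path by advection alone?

12.8

Convert K: 0.00913 cm/s × 864 = 7.888 m/day.
Hydraulic gradient i = Δh / L = 14.4 / 1520 = 0.009474.
Darcy flux q = K · i = 7.888 × 0.009474 = 0.07473 m/day.
Seepage velocity v = q / n_e = 0.07473 / 0.23 = 0.3249 m/day.
Travel time t = L / v = 1520 / 0.3249 = 4678 days = 12.81 years.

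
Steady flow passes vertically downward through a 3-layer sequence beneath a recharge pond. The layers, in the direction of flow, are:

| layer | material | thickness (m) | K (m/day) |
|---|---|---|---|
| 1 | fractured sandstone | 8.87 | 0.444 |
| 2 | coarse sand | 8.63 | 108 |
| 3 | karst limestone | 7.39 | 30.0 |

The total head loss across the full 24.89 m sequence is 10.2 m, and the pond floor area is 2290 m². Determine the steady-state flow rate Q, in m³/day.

1150

Flow is perpendicular to layering, so the layers act in series and the equivalent K is the thickness-weighted harmonic mean.
Total thickness L = 8.87 + 8.63 + 7.39 = 24.89 m.
Σ(b_i/K_i) = 8.87/0.444 + 8.63/108 + 7.39/30.0 = 20.30 d.
K_eq = L / Σ(b_i/K_i) = 24.89 / 20.30 = 1.226 m/day.
Q = K_eq · A · (Δh/L) = 1.226 × 2290 × (10.2/24.89) = 1150 m³/day.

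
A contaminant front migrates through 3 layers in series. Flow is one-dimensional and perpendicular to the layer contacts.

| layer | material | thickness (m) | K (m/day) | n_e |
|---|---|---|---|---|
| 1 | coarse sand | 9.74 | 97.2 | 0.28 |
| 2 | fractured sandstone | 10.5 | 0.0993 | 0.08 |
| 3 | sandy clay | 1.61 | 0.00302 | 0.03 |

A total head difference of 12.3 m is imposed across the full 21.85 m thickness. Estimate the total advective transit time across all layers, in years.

With flow normal to the layers, continuity requires the same specific discharge q through every layer.
Σ(b_i/K_i) = 9.74/97.2 + 10.5/0.0993 + 1.61/0.00302 = 639.0 d.
q = Δh / Σ(b_i/K_i) = 12.3 / 639.0 = 0.01925 m/day.
In each layer the seepage velocity is v_i = q/n_i, so the layer transit time is t_i = b_i·n_i / q:
  layer 1 (coarse sand): t_1 = 9.74 × 0.28 / 0.01925 = 141.7 d
  layer 2 (fractured sandstone): t_2 = 10.5 × 0.08 / 0.01925 = 43.64 d
  layer 3 (sandy clay): t_3 = 1.61 × 0.03 / 0.01925 = 2.509 d
Total t = Σ t_i = 187.8 days = 0.5142 years.

0.514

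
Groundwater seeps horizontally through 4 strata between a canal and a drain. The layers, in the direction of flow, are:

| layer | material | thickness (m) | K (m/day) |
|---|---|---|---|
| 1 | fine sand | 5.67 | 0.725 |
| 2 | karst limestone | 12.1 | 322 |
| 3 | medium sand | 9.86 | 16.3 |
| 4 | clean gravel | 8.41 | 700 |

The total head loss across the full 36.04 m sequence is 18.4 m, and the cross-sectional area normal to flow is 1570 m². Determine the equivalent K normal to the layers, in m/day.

Flow is perpendicular to layering, so the layers act in series and the equivalent K is the thickness-weighted harmonic mean.
Total thickness L = 5.67 + 12.1 + 9.86 + 8.41 = 36.04 m.
Σ(b_i/K_i) = 5.67/0.725 + 12.1/322 + 9.86/16.3 + 8.41/700 = 8.475 d.
K_eq = L / Σ(b_i/K_i) = 36.04 / 8.475 = 4.252 m/day.

4.25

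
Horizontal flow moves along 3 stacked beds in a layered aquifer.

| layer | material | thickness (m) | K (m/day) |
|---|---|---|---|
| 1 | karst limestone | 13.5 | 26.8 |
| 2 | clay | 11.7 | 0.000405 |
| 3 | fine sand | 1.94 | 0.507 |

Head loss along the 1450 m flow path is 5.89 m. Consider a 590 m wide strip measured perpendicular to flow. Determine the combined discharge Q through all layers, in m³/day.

869

Flow is parallel to layering, so each bed carries its own Darcy discharge and the transmissivities add.
Σ(K_i·b_i) = 26.8×13.5 + 0.000405×11.7 + 0.507×1.94 = 362.8 m²/day.
Hydraulic gradient i = Δh / L = 5.89 / 1450 = 0.004062.
Q = Σ(K_i·b_i) · W · i = 362.8 × 590 × 0.004062 = 869.5 m³/day.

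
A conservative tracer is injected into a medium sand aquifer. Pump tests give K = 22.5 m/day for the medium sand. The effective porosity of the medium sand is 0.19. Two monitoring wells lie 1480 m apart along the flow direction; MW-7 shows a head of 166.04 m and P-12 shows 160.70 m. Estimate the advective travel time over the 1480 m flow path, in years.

9.48

Hydraulic gradient i = (166.04 − 160.70) / 1480 = 5.34 / 1480 = 0.003608.
Darcy flux q = K · i = 22.50 × 0.003608 = 0.08118 m/day.
Seepage velocity v = q / n_e = 0.08118 / 0.19 = 0.4273 m/day.
Travel time t = L / v = 1480 / 0.4273 = 3464 days = 9.483 years.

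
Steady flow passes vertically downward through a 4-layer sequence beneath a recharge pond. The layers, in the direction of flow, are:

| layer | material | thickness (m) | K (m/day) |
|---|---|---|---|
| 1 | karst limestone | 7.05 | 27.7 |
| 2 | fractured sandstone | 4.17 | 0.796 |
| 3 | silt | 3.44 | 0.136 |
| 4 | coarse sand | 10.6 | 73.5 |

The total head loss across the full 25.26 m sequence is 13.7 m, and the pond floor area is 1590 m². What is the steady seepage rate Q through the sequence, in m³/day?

704

Flow is perpendicular to layering, so the layers act in series and the equivalent K is the thickness-weighted harmonic mean.
Total thickness L = 7.05 + 4.17 + 3.44 + 10.6 = 25.26 m.
Σ(b_i/K_i) = 7.05/27.7 + 4.17/0.796 + 3.44/0.136 + 10.6/73.5 = 30.93 d.
K_eq = L / Σ(b_i/K_i) = 25.26 / 30.93 = 0.8166 m/day.
Q = K_eq · A · (Δh/L) = 0.8166 × 1590 × (13.7/25.26) = 704.2 m³/day.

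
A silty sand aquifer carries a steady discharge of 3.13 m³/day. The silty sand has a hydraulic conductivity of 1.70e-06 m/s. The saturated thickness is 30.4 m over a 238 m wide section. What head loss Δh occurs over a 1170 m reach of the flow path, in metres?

Convert K: 1.70e-06 m/s × 86400 = 0.1469 m/day.
Cross-sectional area A = 238 × 30.4 = 7235 m².
From Q = K·A·i, i = Q / (K·A) = 3.13 / (0.1469 × 7235) = 0.002945.
Head loss Δh = i · L = 0.002945 × 1170 = 3.446 m.

3.45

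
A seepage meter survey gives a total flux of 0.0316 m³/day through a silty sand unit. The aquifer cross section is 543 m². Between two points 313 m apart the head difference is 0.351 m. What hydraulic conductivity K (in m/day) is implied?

Hydraulic gradient i = Δh / L = 0.351 / 313 = 0.001121.
From Q = K·A·i, K = Q / (A·i) = 0.0316 / (543.0 × 0.001121) = 0.05189 m/day.

0.0519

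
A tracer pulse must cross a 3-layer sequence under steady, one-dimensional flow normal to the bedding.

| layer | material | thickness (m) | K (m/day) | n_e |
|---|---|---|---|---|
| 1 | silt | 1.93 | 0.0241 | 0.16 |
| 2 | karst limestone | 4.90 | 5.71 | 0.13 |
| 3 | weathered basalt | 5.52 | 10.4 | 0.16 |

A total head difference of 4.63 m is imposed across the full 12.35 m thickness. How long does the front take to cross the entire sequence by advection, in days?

32.2

With flow normal to the layers, continuity requires the same specific discharge q through every layer.
Σ(b_i/K_i) = 1.93/0.0241 + 4.90/5.71 + 5.52/10.4 = 81.47 d.
q = Δh / Σ(b_i/K_i) = 4.63 / 81.47 = 0.05683 m/day.
In each layer the seepage velocity is v_i = q/n_i, so the layer transit time is t_i = b_i·n_i / q:
  layer 1 (silt): t_1 = 1.93 × 0.16 / 0.05683 = 5.434 d
  layer 2 (karst limestone): t_2 = 4.90 × 0.13 / 0.05683 = 11.21 d
  layer 3 (weathered basalt): t_3 = 5.52 × 0.16 / 0.05683 = 15.54 d
Total t = Σ t_i = 32.18 days.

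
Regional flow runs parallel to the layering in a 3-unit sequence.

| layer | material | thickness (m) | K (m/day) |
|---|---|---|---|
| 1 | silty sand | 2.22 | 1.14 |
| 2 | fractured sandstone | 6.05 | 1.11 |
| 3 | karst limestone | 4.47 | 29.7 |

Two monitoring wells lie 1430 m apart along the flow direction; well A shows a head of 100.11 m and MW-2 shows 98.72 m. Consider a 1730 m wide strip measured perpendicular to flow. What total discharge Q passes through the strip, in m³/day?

239

Flow is parallel to layering, so each bed carries its own Darcy discharge and the transmissivities add.
Σ(K_i·b_i) = 1.14×2.22 + 1.11×6.05 + 29.7×4.47 = 142.0 m²/day.
Hydraulic gradient i = (100.11 − 98.72) / 1430 = 1.39 / 1430 = 0.0009720.
Q = Σ(K_i·b_i) · W · i = 142.0 × 1730 × 0.0009720 = 238.8 m³/day.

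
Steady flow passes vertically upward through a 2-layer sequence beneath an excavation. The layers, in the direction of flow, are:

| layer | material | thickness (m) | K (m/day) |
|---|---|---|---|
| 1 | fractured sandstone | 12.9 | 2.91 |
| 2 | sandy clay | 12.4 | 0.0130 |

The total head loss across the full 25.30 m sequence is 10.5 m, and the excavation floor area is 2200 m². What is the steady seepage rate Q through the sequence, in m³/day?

24.1

Flow is perpendicular to layering, so the layers act in series and the equivalent K is the thickness-weighted harmonic mean.
Total thickness L = 12.9 + 12.4 = 25.30 m.
Σ(b_i/K_i) = 12.9/2.91 + 12.4/0.0130 = 958.3 d.
K_eq = L / Σ(b_i/K_i) = 25.30 / 958.3 = 0.02640 m/day.
Q = K_eq · A · (Δh/L) = 0.02640 × 2200 × (10.5/25.30) = 24.11 m³/day.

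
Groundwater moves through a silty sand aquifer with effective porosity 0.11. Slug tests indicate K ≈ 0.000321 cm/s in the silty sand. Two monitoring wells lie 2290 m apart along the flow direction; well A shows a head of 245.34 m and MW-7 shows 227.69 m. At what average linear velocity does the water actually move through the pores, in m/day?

Convert K: 0.000321 cm/s × 864 = 0.2773 m/day.
Hydraulic gradient i = (245.34 − 227.69) / 2290 = 17.65 / 2290 = 0.007707.
Darcy flux q = K · i = 0.2773 × 0.007707 = 0.002138 m/day.
Seepage velocity v = q / n_e = 0.002138 / 0.11 = 0.01943 m/day.

0.0194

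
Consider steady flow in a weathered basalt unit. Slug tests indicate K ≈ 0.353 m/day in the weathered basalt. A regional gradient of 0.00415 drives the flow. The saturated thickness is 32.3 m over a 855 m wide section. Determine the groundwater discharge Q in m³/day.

Cross-sectional area A = 855 × 32.3 = 27616 m².
Hydraulic gradient i = 0.00415.
Darcy's law: Q = K · A · i = 0.3530 × 27616 × 0.004150 = 40.46 m³/day.

40.5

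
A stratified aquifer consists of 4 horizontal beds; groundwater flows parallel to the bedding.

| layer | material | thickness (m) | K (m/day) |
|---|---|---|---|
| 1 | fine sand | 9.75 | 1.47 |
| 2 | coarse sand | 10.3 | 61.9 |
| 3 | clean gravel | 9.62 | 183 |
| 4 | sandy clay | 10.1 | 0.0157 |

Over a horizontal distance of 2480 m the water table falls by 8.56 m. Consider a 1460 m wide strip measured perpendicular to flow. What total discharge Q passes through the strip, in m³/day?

12200

Flow is parallel to layering, so each bed carries its own Darcy discharge and the transmissivities add.
Σ(K_i·b_i) = 1.47×9.75 + 61.9×10.3 + 183×9.62 + 0.0157×10.1 = 2413 m²/day.
Hydraulic gradient i = Δh / L = 8.56 / 2480 = 0.003452.
Q = Σ(K_i·b_i) · W · i = 2413 × 1460 × 0.003452 = 12158 m³/day.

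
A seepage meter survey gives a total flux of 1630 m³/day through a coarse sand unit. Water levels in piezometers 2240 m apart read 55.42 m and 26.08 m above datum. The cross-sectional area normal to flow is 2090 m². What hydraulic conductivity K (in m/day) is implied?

Hydraulic gradient i = (55.42 − 26.08) / 2240 = 29.34 / 2240 = 0.01310.
From Q = K·A·i, K = Q / (A·i) = 1630 / (2090 × 0.01310) = 59.54 m/day.

59.5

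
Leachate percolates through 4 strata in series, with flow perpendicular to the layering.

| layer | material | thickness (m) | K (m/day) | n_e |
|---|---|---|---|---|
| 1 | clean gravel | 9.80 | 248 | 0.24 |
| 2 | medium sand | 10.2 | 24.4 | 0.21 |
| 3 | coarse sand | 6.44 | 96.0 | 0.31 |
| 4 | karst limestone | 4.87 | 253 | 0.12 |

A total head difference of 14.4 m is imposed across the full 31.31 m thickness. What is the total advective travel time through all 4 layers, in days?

With flow normal to the layers, continuity requires the same specific discharge q through every layer.
Σ(b_i/K_i) = 9.80/248 + 10.2/24.4 + 6.44/96.0 + 4.87/253 = 0.5439 d.
q = Δh / Σ(b_i/K_i) = 14.4 / 0.5439 = 26.48 m/day.
In each layer the seepage velocity is v_i = q/n_i, so the layer transit time is t_i = b_i·n_i / q:
  layer 1 (clean gravel): t_1 = 9.80 × 0.24 / 26.48 = 0.08883 d
  layer 2 (medium sand): t_2 = 10.2 × 0.21 / 26.48 = 0.08090 d
  layer 3 (coarse sand): t_3 = 6.44 × 0.31 / 26.48 = 0.07540 d
  layer 4 (karst limestone): t_4 = 4.87 × 0.12 / 26.48 = 0.02207 d
Total t = Σ t_i = 0.2672 days.

0.267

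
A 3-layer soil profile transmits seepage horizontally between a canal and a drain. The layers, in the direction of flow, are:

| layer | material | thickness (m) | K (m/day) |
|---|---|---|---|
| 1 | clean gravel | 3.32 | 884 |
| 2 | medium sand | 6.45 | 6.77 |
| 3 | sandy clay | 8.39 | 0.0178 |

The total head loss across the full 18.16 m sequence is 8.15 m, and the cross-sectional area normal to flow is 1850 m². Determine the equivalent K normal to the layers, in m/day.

0.0384

Flow is perpendicular to layering, so the layers act in series and the equivalent K is the thickness-weighted harmonic mean.
Total thickness L = 3.32 + 6.45 + 8.39 = 18.16 m.
Σ(b_i/K_i) = 3.32/884 + 6.45/6.77 + 8.39/0.0178 = 472.3 d.
K_eq = L / Σ(b_i/K_i) = 18.16 / 472.3 = 0.03845 m/day.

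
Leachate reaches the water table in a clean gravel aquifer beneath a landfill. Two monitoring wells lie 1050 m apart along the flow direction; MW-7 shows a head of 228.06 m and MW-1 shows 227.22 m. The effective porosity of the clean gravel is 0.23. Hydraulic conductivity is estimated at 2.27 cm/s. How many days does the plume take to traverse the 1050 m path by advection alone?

Convert K: 2.27 cm/s × 864 = 1961 m/day.
Hydraulic gradient i = (228.06 − 227.22) / 1050 = 0.84 / 1050 = 0.0008000.
Darcy flux q = K · i = 1961 × 0.0008000 = 1.569 m/day.
Seepage velocity v = q / n_e = 1.569 / 0.23 = 6.822 m/day.
Travel time t = L / v = 1050 / 6.822 = 153.9 days.

154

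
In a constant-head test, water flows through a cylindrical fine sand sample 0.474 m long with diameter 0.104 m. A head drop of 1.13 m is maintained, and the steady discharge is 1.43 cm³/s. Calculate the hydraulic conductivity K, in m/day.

6.10

Cross-sectional area A = π·(d/2)² = π × (0.104/2)² = 0.008495 m².
Convert discharge: 1.43 cm³/s = 1.430e-06 m³/s.
Darcy's law rearranged: K = Q·L / (A·Δh) = 1.430e-06 × 0.474 / (0.008495 × 1.13) = 7.061e-05 m/s = 6.101 m/day.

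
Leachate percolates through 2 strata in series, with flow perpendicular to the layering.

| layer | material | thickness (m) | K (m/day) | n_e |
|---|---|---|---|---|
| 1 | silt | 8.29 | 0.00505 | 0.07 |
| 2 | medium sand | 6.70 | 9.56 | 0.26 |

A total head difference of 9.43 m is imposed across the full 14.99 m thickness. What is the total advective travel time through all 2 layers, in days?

404

With flow normal to the layers, continuity requires the same specific discharge q through every layer.
Σ(b_i/K_i) = 8.29/0.00505 + 6.70/9.56 = 1642 d.
q = Δh / Σ(b_i/K_i) = 9.43 / 1642 = 0.005742 m/day.
In each layer the seepage velocity is v_i = q/n_i, so the layer transit time is t_i = b_i·n_i / q:
  layer 1 (silt): t_1 = 8.29 × 0.07 / 0.005742 = 101.1 d
  layer 2 (medium sand): t_2 = 6.70 × 0.26 / 0.005742 = 303.4 d
Total t = Σ t_i = 404.4 days.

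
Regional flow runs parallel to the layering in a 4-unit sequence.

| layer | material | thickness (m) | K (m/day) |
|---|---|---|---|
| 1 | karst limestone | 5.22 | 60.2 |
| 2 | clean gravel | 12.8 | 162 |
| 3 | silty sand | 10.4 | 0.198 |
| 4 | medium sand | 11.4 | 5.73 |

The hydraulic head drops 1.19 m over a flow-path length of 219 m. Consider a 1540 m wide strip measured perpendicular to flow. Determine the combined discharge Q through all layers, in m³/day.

Flow is parallel to layering, so each bed carries its own Darcy discharge and the transmissivities add.
Σ(K_i·b_i) = 60.2×5.22 + 162×12.8 + 0.198×10.4 + 5.73×11.4 = 2455 m²/day.
Hydraulic gradient i = Δh / L = 1.19 / 219 = 0.005434.
Q = Σ(K_i·b_i) · W · i = 2455 × 1540 × 0.005434 = 20545 m³/day.

20500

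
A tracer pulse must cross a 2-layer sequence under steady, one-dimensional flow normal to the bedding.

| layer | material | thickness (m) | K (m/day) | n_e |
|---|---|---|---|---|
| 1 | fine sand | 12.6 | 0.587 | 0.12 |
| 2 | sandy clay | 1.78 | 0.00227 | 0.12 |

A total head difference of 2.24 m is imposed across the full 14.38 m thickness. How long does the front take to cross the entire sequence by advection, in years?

With flow normal to the layers, continuity requires the same specific discharge q through every layer.
Σ(b_i/K_i) = 12.6/0.587 + 1.78/0.00227 = 805.6 d.
q = Δh / Σ(b_i/K_i) = 2.24 / 805.6 = 0.002781 m/day.
In each layer the seepage velocity is v_i = q/n_i, so the layer transit time is t_i = b_i·n_i / q:
  layer 1 (fine sand): t_1 = 12.6 × 0.12 / 0.002781 = 543.8 d
  layer 2 (sandy clay): t_2 = 1.78 × 0.12 / 0.002781 = 76.82 d
Total t = Σ t_i = 620.6 days = 1.699 years.

1.70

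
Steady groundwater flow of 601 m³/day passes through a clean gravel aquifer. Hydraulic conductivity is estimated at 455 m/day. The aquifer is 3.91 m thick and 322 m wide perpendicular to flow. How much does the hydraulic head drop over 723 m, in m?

Cross-sectional area A = 322 × 3.91 = 1259 m².
From Q = K·A·i, i = Q / (K·A) = 601 / (455.0 × 1259) = 0.001049.
Head loss Δh = i · L = 0.001049 × 723 = 0.7585 m.

0.759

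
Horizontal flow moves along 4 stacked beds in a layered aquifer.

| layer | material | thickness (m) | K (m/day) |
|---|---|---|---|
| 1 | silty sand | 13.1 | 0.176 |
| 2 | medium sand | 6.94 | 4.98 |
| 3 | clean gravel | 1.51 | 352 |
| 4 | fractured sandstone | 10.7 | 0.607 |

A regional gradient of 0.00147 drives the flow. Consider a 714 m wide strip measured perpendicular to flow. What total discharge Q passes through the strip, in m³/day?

603

Flow is parallel to layering, so each bed carries its own Darcy discharge and the transmissivities add.
Σ(K_i·b_i) = 0.176×13.1 + 4.98×6.94 + 352×1.51 + 0.607×10.7 = 574.9 m²/day.
Hydraulic gradient i = 0.00147.
Q = Σ(K_i·b_i) · W · i = 574.9 × 714 × 0.001470 = 603.4 m³/day.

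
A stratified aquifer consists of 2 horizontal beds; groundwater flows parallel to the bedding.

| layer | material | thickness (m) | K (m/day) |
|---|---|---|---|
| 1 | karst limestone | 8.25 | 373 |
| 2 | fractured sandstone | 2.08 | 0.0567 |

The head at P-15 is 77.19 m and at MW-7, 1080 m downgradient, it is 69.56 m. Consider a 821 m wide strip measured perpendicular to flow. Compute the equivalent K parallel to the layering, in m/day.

Flow is parallel to layering, so each bed carries its own Darcy discharge and the transmissivities add.
Σ(K_i·b_i) = 373×8.25 + 0.0567×2.08 = 3077 m²/day.
Total thickness b = 10.33 m, so K_eq = Σ(K_i·b_i)/b = 297.9 m/day.

298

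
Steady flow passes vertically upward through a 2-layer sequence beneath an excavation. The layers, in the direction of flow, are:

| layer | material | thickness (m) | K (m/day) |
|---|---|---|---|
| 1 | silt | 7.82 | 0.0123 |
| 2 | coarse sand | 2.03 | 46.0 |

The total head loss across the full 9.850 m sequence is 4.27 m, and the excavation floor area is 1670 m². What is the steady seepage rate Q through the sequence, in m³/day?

11.2

Flow is perpendicular to layering, so the layers act in series and the equivalent K is the thickness-weighted harmonic mean.
Total thickness L = 7.82 + 2.03 = 9.850 m.
Σ(b_i/K_i) = 7.82/0.0123 + 2.03/46.0 = 635.8 d.
K_eq = L / Σ(b_i/K_i) = 9.850 / 635.8 = 0.01549 m/day.
Q = K_eq · A · (Δh/L) = 0.01549 × 1670 × (4.27/9.850) = 11.22 m³/day.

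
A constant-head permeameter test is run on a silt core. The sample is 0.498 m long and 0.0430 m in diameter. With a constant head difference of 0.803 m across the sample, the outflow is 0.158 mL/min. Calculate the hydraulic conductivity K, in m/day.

0.0972

Cross-sectional area A = π·(d/2)² = π × (0.0430/2)² = 0.001452 m².
Convert discharge: 0.158 mL/min = 2.633e-09 m³/s.
Darcy's law rearranged: K = Q·L / (A·Δh) = 2.633e-09 × 0.498 / (0.001452 × 0.803) = 1.125e-06 m/s = 0.09716 m/day.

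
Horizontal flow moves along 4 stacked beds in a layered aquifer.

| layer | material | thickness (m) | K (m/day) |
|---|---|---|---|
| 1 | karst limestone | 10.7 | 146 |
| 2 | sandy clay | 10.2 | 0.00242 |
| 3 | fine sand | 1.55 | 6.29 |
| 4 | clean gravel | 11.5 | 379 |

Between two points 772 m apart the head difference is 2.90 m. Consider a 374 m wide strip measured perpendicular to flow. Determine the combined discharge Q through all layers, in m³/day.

Flow is parallel to layering, so each bed carries its own Darcy discharge and the transmissivities add.
Σ(K_i·b_i) = 146×10.7 + 0.00242×10.2 + 6.29×1.55 + 379×11.5 = 5930 m²/day.
Hydraulic gradient i = Δh / L = 2.90 / 772 = 0.003756.
Q = Σ(K_i·b_i) · W · i = 5930 × 374 × 0.003756 = 8332 m³/day.

8330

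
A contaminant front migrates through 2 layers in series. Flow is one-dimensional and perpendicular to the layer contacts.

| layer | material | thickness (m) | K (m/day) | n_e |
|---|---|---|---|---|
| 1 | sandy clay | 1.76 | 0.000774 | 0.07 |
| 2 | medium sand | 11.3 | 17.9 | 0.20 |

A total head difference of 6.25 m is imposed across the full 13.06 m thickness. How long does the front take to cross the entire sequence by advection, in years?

2.37

With flow normal to the layers, continuity requires the same specific discharge q through every layer.
Σ(b_i/K_i) = 1.76/0.000774 + 11.3/17.9 = 2275 d.
q = Δh / Σ(b_i/K_i) = 6.25 / 2275 = 0.002748 m/day.
In each layer the seepage velocity is v_i = q/n_i, so the layer transit time is t_i = b_i·n_i / q:
  layer 1 (sandy clay): t_1 = 1.76 × 0.07 / 0.002748 = 44.84 d
  layer 2 (medium sand): t_2 = 11.3 × 0.20 / 0.002748 = 822.5 d
Total t = Σ t_i = 867.3 days = 2.375 years.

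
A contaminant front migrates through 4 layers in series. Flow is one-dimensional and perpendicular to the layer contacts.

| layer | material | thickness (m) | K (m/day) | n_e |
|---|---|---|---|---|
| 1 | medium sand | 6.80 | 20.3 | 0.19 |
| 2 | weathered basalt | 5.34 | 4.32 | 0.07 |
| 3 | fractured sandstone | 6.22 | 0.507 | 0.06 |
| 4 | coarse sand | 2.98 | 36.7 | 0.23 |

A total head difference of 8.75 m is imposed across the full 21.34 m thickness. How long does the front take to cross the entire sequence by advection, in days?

4.33

With flow normal to the layers, continuity requires the same specific discharge q through every layer.
Σ(b_i/K_i) = 6.80/20.3 + 5.34/4.32 + 6.22/0.507 + 2.98/36.7 = 13.92 d.
q = Δh / Σ(b_i/K_i) = 8.75 / 13.92 = 0.6286 m/day.
In each layer the seepage velocity is v_i = q/n_i, so the layer transit time is t_i = b_i·n_i / q:
  layer 1 (medium sand): t_1 = 6.80 × 0.19 / 0.6286 = 2.055 d
  layer 2 (weathered basalt): t_2 = 5.34 × 0.07 / 0.6286 = 0.5947 d
  layer 3 (fractured sandstone): t_3 = 6.22 × 0.06 / 0.6286 = 0.5937 d
  layer 4 (coarse sand): t_4 = 2.98 × 0.23 / 0.6286 = 1.090 d
Total t = Σ t_i = 4.334 days.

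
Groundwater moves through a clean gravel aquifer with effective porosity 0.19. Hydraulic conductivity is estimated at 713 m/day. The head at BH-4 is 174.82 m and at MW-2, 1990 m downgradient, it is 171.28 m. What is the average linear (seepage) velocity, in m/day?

6.68

Hydraulic gradient i = (174.82 − 171.28) / 1990 = 3.54 / 1990 = 0.001779.
Darcy flux q = K · i = 713.0 × 0.001779 = 1.268 m/day.
Seepage velocity v = q / n_e = 1.268 / 0.19 = 6.676 m/day.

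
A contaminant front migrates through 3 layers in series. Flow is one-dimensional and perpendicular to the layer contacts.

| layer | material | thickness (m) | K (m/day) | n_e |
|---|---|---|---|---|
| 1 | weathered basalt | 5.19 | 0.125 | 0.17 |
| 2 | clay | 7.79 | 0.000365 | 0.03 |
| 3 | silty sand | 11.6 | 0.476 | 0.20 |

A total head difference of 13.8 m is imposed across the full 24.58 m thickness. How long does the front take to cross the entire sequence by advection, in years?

With flow normal to the layers, continuity requires the same specific discharge q through every layer.
Σ(b_i/K_i) = 5.19/0.125 + 7.79/0.000365 + 11.6/0.476 = 21408 d.
q = Δh / Σ(b_i/K_i) = 13.8 / 21408 = 0.0006446 m/day.
In each layer the seepage velocity is v_i = q/n_i, so the layer transit time is t_i = b_i·n_i / q:
  layer 1 (weathered basalt): t_1 = 5.19 × 0.17 / 0.0006446 = 1369 d
  layer 2 (clay): t_2 = 7.79 × 0.03 / 0.0006446 = 362.5 d
  layer 3 (silty sand): t_3 = 11.6 × 0.20 / 0.0006446 = 3599 d
Total t = Σ t_i = 5330 days = 14.59 years.

14.6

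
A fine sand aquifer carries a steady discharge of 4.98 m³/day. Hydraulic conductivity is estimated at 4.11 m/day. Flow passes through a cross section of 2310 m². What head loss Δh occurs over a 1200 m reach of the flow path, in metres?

From Q = K·A·i, i = Q / (K·A) = 4.98 / (4.110 × 2310) = 0.0005245.
Head loss Δh = i · L = 0.0005245 × 1200 = 0.6294 m.

0.629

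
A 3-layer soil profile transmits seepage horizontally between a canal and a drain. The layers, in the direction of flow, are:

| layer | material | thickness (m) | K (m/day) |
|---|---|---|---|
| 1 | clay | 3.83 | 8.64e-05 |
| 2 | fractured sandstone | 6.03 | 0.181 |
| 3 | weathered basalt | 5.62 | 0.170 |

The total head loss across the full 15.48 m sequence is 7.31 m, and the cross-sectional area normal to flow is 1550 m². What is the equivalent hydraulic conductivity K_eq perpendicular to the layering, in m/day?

Flow is perpendicular to layering, so the layers act in series and the equivalent K is the thickness-weighted harmonic mean.
Total thickness L = 3.83 + 6.03 + 5.62 = 15.48 m.
Σ(b_i/K_i) = 3.83/8.64e-05 + 6.03/0.181 + 5.62/0.170 = 44395 d.
K_eq = L / Σ(b_i/K_i) = 15.48 / 44395 = 0.0003487 m/day.

0.000349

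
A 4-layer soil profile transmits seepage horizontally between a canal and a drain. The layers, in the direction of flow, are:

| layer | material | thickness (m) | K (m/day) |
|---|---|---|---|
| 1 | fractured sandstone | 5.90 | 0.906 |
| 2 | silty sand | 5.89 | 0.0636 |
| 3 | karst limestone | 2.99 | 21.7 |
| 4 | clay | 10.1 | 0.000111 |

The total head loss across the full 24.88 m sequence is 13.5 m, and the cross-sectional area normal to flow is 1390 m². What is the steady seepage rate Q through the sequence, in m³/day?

Flow is perpendicular to layering, so the layers act in series and the equivalent K is the thickness-weighted harmonic mean.
Total thickness L = 5.90 + 5.89 + 2.99 + 10.1 = 24.88 m.
Σ(b_i/K_i) = 5.90/0.906 + 5.89/0.0636 + 2.99/21.7 + 10.1/0.000111 = 91090 d.
K_eq = L / Σ(b_i/K_i) = 24.88 / 91090 = 0.0002731 m/day.
Q = K_eq · A · (Δh/L) = 0.0002731 × 1390 × (13.5/24.88) = 0.2060 m³/day.

0.206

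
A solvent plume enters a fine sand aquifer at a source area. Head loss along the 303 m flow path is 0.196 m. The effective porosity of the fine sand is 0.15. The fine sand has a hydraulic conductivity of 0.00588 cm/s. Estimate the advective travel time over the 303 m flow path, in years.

Convert K: 0.00588 cm/s × 864 = 5.080 m/day.
Hydraulic gradient i = Δh / L = 0.196 / 303 = 0.0006469.
Darcy flux q = K · i = 5.080 × 0.0006469 = 0.003286 m/day.
Seepage velocity v = q / n_e = 0.003286 / 0.15 = 0.02191 m/day.
Travel time t = L / v = 303 / 0.02191 = 13830 days = 37.87 years.

37.9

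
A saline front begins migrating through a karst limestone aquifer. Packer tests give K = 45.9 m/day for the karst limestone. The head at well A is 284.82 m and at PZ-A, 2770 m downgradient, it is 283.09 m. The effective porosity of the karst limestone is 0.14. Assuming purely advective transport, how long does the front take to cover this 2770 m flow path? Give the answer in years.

Hydraulic gradient i = (284.82 − 283.09) / 2770 = 1.73 / 2770 = 0.0006245.
Darcy flux q = K · i = 45.90 × 0.0006245 = 0.02867 m/day.
Seepage velocity v = q / n_e = 0.02867 / 0.14 = 0.2048 m/day.
Travel time t = L / v = 2770 / 0.2048 = 13528 days = 37.04 years.

37.0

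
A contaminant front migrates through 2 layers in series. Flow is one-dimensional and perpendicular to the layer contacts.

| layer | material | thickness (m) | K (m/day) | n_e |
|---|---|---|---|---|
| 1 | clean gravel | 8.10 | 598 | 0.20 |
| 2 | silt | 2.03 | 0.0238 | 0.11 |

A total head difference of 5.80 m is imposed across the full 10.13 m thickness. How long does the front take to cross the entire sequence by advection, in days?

With flow normal to the layers, continuity requires the same specific discharge q through every layer.
Σ(b_i/K_i) = 8.10/598 + 2.03/0.0238 = 85.31 d.
q = Δh / Σ(b_i/K_i) = 5.80 / 85.31 = 0.06799 m/day.
In each layer the seepage velocity is v_i = q/n_i, so the layer transit time is t_i = b_i·n_i / q:
  layer 1 (clean gravel): t_1 = 8.10 × 0.20 / 0.06799 = 23.83 d
  layer 2 (silt): t_2 = 2.03 × 0.11 / 0.06799 = 3.284 d
Total t = Σ t_i = 27.11 days.

27.1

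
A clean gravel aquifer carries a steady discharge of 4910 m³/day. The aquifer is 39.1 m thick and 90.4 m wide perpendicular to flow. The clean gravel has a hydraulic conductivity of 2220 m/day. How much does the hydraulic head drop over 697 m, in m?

0.436

Cross-sectional area A = 90.4 × 39.1 = 3535 m².
From Q = K·A·i, i = Q / (K·A) = 4910 / (2220 × 3535) = 0.0006257.
Head loss Δh = i · L = 0.0006257 × 697 = 0.4361 m.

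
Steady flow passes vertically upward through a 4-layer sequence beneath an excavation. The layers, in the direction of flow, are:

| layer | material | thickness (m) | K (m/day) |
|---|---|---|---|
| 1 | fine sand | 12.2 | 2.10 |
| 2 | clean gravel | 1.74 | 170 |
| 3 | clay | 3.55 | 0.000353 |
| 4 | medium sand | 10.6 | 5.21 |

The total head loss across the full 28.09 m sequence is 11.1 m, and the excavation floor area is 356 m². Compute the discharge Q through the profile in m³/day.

0.393

Flow is perpendicular to layering, so the layers act in series and the equivalent K is the thickness-weighted harmonic mean.
Total thickness L = 12.2 + 1.74 + 3.55 + 10.6 = 28.09 m.
Σ(b_i/K_i) = 12.2/2.10 + 1.74/170 + 3.55/0.000353 + 10.6/5.21 = 10065 d.
K_eq = L / Σ(b_i/K_i) = 28.09 / 10065 = 0.002791 m/day.
Q = K_eq · A · (Δh/L) = 0.002791 × 356 × (11.1/28.09) = 0.3926 m³/day.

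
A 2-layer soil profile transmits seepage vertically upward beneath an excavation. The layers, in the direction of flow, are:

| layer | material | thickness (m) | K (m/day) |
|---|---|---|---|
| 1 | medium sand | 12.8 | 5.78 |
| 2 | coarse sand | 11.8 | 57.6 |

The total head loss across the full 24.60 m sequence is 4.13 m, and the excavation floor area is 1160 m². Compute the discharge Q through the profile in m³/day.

Flow is perpendicular to layering, so the layers act in series and the equivalent K is the thickness-weighted harmonic mean.
Total thickness L = 12.8 + 11.8 = 24.60 m.
Σ(b_i/K_i) = 12.8/5.78 + 11.8/57.6 = 2.419 d.
K_eq = L / Σ(b_i/K_i) = 24.60 / 2.419 = 10.17 m/day.
Q = K_eq · A · (Δh/L) = 10.17 × 1160 × (4.13/24.60) = 1980 m³/day.

1980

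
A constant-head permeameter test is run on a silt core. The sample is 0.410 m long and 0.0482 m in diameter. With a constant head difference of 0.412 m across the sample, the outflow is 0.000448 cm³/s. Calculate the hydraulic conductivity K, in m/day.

0.0211

Cross-sectional area A = π·(d/2)² = π × (0.0482/2)² = 0.001825 m².
Convert discharge: 0.000448 cm³/s = 4.480e-10 m³/s.
Darcy's law rearranged: K = Q·L / (A·Δh) = 4.480e-10 × 0.410 / (0.001825 × 0.412) = 2.443e-07 m/s = 0.02111 m/day.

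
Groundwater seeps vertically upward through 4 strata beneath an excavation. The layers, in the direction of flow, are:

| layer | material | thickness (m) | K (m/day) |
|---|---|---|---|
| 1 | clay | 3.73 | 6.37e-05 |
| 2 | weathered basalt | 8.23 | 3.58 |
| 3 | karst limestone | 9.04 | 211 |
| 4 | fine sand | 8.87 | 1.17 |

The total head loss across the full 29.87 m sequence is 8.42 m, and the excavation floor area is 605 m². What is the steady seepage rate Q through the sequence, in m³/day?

Flow is perpendicular to layering, so the layers act in series and the equivalent K is the thickness-weighted harmonic mean.
Total thickness L = 3.73 + 8.23 + 9.04 + 8.87 = 29.87 m.
Σ(b_i/K_i) = 3.73/6.37e-05 + 8.23/3.58 + 9.04/211 + 8.87/1.17 = 58566 d.
K_eq = L / Σ(b_i/K_i) = 29.87 / 58566 = 0.0005100 m/day.
Q = K_eq · A · (Δh/L) = 0.0005100 × 605 × (8.42/29.87) = 0.08698 m³/day.

0.0870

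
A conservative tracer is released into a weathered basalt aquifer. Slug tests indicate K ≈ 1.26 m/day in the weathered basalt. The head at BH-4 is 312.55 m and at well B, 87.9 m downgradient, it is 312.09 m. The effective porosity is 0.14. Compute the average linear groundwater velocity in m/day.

Hydraulic gradient i = (312.55 − 312.09) / 87.9 = 0.46 / 87.9 = 0.005233.
Darcy flux q = K · i = 1.260 × 0.005233 = 0.006594 m/day.
Seepage velocity v = q / n_e = 0.006594 / 0.14 = 0.04710 m/day.

0.0471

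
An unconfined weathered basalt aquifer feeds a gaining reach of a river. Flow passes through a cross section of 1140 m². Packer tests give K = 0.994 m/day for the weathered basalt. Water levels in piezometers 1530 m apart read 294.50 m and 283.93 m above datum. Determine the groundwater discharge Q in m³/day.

7.83

Hydraulic gradient i = (294.50 − 283.93) / 1530 = 10.57 / 1530 = 0.006908.
Darcy's law: Q = K · A · i = 0.9940 × 1140 × 0.006908 = 7.828 m³/day.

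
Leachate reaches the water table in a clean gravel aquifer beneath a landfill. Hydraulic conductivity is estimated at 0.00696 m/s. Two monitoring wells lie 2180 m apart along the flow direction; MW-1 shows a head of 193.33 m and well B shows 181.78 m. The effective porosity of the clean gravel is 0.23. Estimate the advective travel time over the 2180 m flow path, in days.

Convert K: 0.00696 m/s × 86400 = 601.3 m/day.
Hydraulic gradient i = (193.33 − 181.78) / 2180 = 11.55 / 2180 = 0.005298.
Darcy flux q = K · i = 601.3 × 0.005298 = 3.186 m/day.
Seepage velocity v = q / n_e = 3.186 / 0.23 = 13.85 m/day.
Travel time t = L / v = 2180 / 13.85 = 157.4 days.

157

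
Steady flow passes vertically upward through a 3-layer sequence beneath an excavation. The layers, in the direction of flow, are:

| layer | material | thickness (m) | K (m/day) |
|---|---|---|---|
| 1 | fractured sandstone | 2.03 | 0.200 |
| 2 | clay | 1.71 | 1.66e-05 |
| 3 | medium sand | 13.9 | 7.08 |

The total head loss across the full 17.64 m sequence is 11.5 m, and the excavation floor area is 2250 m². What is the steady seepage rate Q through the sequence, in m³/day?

0.251

Flow is perpendicular to layering, so the layers act in series and the equivalent K is the thickness-weighted harmonic mean.
Total thickness L = 2.03 + 1.71 + 13.9 = 17.64 m.
Σ(b_i/K_i) = 2.03/0.200 + 1.71/1.66e-05 + 13.9/7.08 = 1.030e+05 d.
K_eq = L / Σ(b_i/K_i) = 17.64 / 1.030e+05 = 0.0001712 m/day.
Q = K_eq · A · (Δh/L) = 0.0001712 × 2250 × (11.5/17.64) = 0.2512 m³/day.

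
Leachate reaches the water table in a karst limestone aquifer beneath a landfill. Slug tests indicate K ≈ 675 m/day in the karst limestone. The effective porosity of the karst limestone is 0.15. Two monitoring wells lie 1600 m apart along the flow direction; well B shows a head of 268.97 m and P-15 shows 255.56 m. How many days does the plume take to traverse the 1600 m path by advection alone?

Hydraulic gradient i = (268.97 − 255.56) / 1600 = 13.41 / 1600 = 0.008381.
Darcy flux q = K · i = 675.0 × 0.008381 = 5.657 m/day.
Seepage velocity v = q / n_e = 5.657 / 0.15 = 37.72 m/day.
Travel time t = L / v = 1600 / 37.72 = 42.42 days.

42.4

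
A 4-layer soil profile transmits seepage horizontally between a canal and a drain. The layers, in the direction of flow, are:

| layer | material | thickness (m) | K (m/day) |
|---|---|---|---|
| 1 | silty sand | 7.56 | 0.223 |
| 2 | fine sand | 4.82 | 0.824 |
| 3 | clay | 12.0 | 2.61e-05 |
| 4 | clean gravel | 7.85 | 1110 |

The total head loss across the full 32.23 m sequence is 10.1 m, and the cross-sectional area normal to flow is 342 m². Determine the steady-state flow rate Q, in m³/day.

0.00751

Flow is perpendicular to layering, so the layers act in series and the equivalent K is the thickness-weighted harmonic mean.
Total thickness L = 7.56 + 4.82 + 12.0 + 7.85 = 32.23 m.
Σ(b_i/K_i) = 7.56/0.223 + 4.82/0.824 + 12.0/2.61e-05 + 7.85/1110 = 4.598e+05 d.
K_eq = L / Σ(b_i/K_i) = 32.23 / 4.598e+05 = 7.009e-05 m/day.
Q = K_eq · A · (Δh/L) = 7.009e-05 × 342 × (10.1/32.23) = 0.007512 m³/day.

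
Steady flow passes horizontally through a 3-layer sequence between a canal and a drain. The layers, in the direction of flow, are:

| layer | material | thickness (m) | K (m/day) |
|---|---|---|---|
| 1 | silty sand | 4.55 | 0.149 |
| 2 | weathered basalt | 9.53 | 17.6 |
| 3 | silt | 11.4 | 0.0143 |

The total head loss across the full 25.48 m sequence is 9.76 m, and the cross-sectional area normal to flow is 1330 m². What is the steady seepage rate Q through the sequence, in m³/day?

15.7

Flow is perpendicular to layering, so the layers act in series and the equivalent K is the thickness-weighted harmonic mean.
Total thickness L = 4.55 + 9.53 + 11.4 = 25.48 m.
Σ(b_i/K_i) = 4.55/0.149 + 9.53/17.6 + 11.4/0.0143 = 828.3 d.
K_eq = L / Σ(b_i/K_i) = 25.48 / 828.3 = 0.03076 m/day.
Q = K_eq · A · (Δh/L) = 0.03076 × 1330 × (9.76/25.48) = 15.67 m³/day.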